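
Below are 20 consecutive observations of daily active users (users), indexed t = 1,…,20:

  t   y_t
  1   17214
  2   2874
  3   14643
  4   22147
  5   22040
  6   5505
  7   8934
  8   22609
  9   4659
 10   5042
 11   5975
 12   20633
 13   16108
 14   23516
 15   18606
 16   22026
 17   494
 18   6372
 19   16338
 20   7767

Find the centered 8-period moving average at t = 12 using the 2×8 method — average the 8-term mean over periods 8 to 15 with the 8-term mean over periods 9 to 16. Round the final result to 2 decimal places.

Sum over 8–15: 22609 + 4659 + 5042 + 5975 + 20633 + 16108 + 23516 + 18606 = 117148
Sum over 9–16: 4659 + 5042 + 5975 + 20633 + 16108 + 23516 + 18606 + 22026 = 116565
CMA at t=12 = (117148 + 116565) / (2·8) = 233713 / 16 = 14607.06

14607.06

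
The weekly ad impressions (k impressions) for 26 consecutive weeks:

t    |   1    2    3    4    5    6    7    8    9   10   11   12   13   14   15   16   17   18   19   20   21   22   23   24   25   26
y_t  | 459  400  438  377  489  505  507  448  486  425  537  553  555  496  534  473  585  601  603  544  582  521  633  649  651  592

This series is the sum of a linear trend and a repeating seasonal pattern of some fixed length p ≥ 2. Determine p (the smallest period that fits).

6

First differences y_{t+1} − y_t: -59, 38, -61, 112, 16, 2, -59, 38, -61, 112, 16, 2, -59, 38, …
The difference pattern repeats every 6 terms and not for any smaller step, so p = 6.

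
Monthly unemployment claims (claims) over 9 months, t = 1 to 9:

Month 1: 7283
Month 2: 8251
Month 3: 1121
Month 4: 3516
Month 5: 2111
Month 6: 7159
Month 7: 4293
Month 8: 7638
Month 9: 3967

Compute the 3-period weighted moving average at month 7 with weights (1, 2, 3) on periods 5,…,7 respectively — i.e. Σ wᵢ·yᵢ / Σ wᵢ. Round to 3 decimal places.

Weighted sum: 1·2111 + 2·7159 + 3·4293 = 2111 + 14318 + 12879 = 29308
Weight total: 1 + 2 + 3 = 6
WMA = 29308 / 6 = 4884.667

4884.667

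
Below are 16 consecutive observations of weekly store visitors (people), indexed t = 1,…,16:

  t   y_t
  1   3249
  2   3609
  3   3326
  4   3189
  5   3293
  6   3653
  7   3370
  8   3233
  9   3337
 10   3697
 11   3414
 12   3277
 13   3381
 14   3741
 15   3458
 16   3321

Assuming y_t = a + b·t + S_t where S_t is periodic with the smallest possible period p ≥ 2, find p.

First differences y_{t+1} − y_t: 360, -283, -137, 104, 360, -283, -137, 104, 360, -283, …
The difference pattern repeats every 4 terms and not for any smaller step, so p = 4.

4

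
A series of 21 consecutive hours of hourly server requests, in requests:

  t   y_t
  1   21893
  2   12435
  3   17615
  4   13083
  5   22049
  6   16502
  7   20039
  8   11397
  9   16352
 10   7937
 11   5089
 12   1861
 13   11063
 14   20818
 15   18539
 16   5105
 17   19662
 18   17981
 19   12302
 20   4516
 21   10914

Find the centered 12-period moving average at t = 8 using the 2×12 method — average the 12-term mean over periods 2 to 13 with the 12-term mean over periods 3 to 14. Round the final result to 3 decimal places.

Sum over 2–13: 12435 + 17615 + 13083 + 22049 + 16502 + 20039 + 11397 + 16352 + 7937 + 5089 + 1861 + 11063 = 155422
Sum over 3–14: 17615 + 13083 + 22049 + 16502 + 20039 + 11397 + 16352 + 7937 + 5089 + 1861 + 11063 + 20818 = 163805
CMA at t=8 = (155422 + 163805) / (2·12) = 319227 / 24 = 13301.125

13301.125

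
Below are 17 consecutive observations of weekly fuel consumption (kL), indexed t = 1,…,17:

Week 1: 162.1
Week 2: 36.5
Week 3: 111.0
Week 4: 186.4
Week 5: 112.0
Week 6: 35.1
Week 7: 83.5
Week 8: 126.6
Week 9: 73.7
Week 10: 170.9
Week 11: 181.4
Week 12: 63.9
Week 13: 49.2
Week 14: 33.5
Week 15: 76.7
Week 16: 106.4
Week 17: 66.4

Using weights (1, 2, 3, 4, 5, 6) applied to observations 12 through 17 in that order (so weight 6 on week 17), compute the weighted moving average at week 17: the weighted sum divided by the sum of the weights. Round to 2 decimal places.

71.43

Weighted sum: 1·63.9 + 2·49.2 + 3·33.5 + 4·76.7 + 5·106.4 + 6·66.4 = 63.9 + 98.4 + 100.5 + 306.8 + 532.0 + 398.4 = 1500.0
Weight total: 1 + 2 + 3 + 4 + 5 + 6 = 21
WMA = 1500.0 / 21 = 71.43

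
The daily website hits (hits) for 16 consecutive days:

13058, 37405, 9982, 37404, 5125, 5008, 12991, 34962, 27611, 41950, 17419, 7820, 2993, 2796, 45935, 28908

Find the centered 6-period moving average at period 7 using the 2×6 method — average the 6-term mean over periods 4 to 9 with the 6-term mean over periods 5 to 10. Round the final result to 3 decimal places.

Sum over 4–9: 37404 + 5125 + 5008 + 12991 + 34962 + 27611 = 123101
Sum over 5–10: 5125 + 5008 + 12991 + 34962 + 27611 + 41950 = 127647
CMA at t=7 = (123101 + 127647) / (2·6) = 250748 / 12 = 20895.667

20895.667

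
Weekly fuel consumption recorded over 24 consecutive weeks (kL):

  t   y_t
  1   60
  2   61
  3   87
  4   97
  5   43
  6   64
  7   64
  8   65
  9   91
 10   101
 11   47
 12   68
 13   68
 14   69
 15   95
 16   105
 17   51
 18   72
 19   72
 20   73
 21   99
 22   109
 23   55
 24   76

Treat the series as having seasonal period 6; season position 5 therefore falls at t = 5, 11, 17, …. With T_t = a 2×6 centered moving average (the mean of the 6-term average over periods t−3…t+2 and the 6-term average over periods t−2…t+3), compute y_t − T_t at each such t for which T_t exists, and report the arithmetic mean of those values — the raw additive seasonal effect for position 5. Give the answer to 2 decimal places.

-26.67

Season position 5 occurs at t = 5, 11, 17 (where T_t is defined).
t=5: T_5 = 69.6667; y_5 − T_5 = 43 − 69.6667 = -26.6667
t=11: T_11 = 73.6667; y_11 − T_11 = 47 − 73.6667 = -26.6667
t=17: T_17 = 77.6667; y_17 − T_17 = 51 − 77.6667 = -26.6667
Mean deviation: (-26.6667 + -26.6667 + -26.6667) / 3 = -26.67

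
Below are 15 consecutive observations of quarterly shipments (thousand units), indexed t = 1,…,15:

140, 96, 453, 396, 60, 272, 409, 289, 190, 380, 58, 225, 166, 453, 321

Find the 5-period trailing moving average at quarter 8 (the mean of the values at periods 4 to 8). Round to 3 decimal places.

285.200

Sum of periods 4–8: 396 + 60 + 272 + 409 + 289 = 1426
Divide by 5: 1426 / 5 = 285.200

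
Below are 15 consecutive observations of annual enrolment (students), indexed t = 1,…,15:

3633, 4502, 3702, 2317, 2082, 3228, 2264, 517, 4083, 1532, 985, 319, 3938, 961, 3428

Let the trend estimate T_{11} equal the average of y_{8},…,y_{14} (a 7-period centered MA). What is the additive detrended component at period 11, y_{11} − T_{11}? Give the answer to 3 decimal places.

Trend T_11 = (517 + 4083 + 1532 + 985 + 319 + 3938 + 961) / 7 = 12335/7 = 1762.14286
Detrended value: 985 − 1762.14286 = -777.143

-777.143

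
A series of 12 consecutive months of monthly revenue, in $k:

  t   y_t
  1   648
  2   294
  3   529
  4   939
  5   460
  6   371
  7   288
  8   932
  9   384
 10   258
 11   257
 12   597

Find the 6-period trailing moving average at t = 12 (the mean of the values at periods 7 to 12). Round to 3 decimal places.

452.667

Sum of periods 7–12: 288 + 932 + 384 + 258 + 257 + 597 = 2716
Divide by 6: 2716 / 6 = 452.667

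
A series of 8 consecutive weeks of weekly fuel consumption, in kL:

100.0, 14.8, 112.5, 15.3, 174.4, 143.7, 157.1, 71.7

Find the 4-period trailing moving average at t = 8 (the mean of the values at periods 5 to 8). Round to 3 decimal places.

Sum of periods 5–8: 174.4 + 143.7 + 157.1 + 71.7 = 546.9
Divide by 4: 546.9 / 4 = 136.725

136.725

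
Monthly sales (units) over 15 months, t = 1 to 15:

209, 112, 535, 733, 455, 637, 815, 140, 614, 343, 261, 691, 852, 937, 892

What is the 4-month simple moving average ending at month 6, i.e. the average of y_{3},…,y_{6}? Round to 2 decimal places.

590.00

Sum of periods 3–6: 535 + 733 + 455 + 637 = 2360
Divide by 4: 2360 / 4 = 590.00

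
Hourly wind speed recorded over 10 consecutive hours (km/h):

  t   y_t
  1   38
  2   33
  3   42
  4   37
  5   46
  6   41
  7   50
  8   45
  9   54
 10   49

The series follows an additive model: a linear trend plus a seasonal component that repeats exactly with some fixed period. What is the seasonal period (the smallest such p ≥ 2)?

First differences y_{t+1} − y_t: -5, 9, -5, 9, -5, 9, …
The difference pattern repeats every 2 terms and not for any smaller step, so p = 2.

2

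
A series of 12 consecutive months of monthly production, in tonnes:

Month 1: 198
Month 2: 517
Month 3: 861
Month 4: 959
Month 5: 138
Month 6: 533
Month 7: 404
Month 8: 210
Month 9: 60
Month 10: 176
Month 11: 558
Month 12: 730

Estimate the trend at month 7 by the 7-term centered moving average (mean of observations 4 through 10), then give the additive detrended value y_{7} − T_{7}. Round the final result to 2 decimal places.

49.71

Trend T_7 = (959 + 138 + 533 + 404 + 210 + 60 + 176) / 7 = 2480/7 = 354.2857
Detrended value: 404 − 354.2857 = 49.71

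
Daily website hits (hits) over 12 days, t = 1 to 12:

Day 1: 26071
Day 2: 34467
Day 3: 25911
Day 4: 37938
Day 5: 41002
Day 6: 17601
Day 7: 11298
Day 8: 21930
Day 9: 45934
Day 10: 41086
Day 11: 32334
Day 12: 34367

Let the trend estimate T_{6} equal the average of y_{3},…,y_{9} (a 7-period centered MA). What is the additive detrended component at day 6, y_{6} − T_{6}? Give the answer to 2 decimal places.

Trend T_6 = (25911 + 37938 + 41002 + 17601 + 11298 + 21930 + 45934) / 7 = 201614/7 = 28802.0000
Detrended value: 17601 − 28802.0000 = -11201.00

-11201.00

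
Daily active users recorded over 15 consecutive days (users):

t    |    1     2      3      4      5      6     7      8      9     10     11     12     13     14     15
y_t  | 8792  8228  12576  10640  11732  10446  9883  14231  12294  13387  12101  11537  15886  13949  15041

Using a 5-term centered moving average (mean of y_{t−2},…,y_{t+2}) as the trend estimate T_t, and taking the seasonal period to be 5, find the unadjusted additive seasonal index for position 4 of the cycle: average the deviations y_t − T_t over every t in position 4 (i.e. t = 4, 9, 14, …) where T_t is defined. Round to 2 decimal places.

-84.80

Season position 4 occurs at t = 4, 9 (where T_t is defined).
t=4: T_4 = 10724.4000; y_4 − T_4 = 10640 − 10724.4000 = -84.4000
t=9: T_9 = 12379.2000; y_9 − T_9 = 12294 − 12379.2000 = -85.2000
Mean deviation: (-84.4000 + -85.2000) / 2 = -84.80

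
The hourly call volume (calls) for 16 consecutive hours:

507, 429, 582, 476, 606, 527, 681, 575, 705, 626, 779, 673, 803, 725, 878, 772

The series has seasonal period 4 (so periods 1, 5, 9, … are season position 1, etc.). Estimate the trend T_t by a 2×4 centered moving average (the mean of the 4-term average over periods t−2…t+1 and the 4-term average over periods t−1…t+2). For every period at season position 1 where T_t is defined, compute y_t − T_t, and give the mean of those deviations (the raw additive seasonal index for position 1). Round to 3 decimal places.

Season position 1 occurs at t = 5, 9, 13 (where T_t is defined).
t=5: T_5 = 560.12500; y_5 − T_5 = 606 − 560.12500 = 45.87500
t=9: T_9 = 659.00000; y_9 − T_9 = 705 − 659.00000 = 46.00000
t=13: T_13 = 757.37500; y_13 − T_13 = 803 − 757.37500 = 45.62500
Mean deviation: (45.87500 + 46.00000 + 45.62500) / 3 = 45.833

45.833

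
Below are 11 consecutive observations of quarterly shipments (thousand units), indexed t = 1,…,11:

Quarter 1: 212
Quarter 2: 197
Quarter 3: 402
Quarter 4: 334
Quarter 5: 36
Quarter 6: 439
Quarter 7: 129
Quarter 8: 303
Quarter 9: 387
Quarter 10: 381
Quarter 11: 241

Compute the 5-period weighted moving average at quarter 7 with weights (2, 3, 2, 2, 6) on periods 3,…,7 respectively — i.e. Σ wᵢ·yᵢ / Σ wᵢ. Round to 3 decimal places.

235.333

Weighted sum: 2·402 + 3·334 + 2·36 + 2·439 + 6·129 = 804 + 1002 + 72 + 878 + 774 = 3530
Weight total: 2 + 3 + 2 + 2 + 6 = 15
WMA = 3530 / 15 = 235.333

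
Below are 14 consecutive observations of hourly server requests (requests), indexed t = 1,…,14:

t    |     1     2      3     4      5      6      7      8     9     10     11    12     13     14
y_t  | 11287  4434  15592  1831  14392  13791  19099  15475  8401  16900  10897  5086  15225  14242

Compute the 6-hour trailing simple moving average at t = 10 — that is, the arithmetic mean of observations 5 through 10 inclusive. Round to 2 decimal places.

14676.33

Sum of periods 5–10: 14392 + 13791 + 19099 + 15475 + 8401 + 16900 = 88058
Divide by 6: 88058 / 6 = 14676.33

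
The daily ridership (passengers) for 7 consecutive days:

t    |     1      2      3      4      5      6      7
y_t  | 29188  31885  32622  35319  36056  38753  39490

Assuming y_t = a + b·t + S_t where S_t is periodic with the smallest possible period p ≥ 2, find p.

2

First differences y_{t+1} − y_t: 2697, 737, 2697, 737, 2697, 737, …
The difference pattern repeats every 2 terms and not for any smaller step, so p = 2.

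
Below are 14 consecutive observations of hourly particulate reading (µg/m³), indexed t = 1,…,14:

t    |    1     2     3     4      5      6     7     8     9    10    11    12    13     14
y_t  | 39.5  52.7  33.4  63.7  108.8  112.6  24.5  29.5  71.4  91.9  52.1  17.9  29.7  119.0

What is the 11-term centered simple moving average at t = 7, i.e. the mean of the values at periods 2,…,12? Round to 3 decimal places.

59.864

Sum of periods 2–12: 52.7 + 33.4 + 63.7 + 108.8 + 112.6 + 24.5 + 29.5 + 71.4 + 91.9 + 52.1 + 17.9 = 658.5
Divide by 11: 658.5 / 11 = 59.864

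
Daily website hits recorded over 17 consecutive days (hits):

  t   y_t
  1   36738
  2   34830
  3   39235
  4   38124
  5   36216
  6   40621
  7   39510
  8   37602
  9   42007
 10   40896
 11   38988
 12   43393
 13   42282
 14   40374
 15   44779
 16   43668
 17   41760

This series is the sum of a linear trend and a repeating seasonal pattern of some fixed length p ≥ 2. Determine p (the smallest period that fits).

3

First differences y_{t+1} − y_t: -1908, 4405, -1111, -1908, 4405, -1111, -1908, 4405, …
The difference pattern repeats every 3 terms and not for any smaller step, so p = 3.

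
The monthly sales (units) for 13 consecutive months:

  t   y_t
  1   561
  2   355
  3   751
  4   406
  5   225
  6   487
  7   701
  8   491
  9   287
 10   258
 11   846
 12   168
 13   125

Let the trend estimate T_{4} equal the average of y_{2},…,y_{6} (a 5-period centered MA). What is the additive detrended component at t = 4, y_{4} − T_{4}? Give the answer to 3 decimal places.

Trend T_4 = (355 + 751 + 406 + 225 + 487) / 5 = 2224/5 = 444.80000
Detrended value: 406 − 444.80000 = -38.800

-38.800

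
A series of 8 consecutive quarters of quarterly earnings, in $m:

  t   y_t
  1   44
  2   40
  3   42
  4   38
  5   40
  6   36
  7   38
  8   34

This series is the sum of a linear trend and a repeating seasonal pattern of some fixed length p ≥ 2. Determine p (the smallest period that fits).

First differences y_{t+1} − y_t: -4, 2, -4, 2, -4, 2, …
The difference pattern repeats every 2 terms and not for any smaller step, so p = 2.

2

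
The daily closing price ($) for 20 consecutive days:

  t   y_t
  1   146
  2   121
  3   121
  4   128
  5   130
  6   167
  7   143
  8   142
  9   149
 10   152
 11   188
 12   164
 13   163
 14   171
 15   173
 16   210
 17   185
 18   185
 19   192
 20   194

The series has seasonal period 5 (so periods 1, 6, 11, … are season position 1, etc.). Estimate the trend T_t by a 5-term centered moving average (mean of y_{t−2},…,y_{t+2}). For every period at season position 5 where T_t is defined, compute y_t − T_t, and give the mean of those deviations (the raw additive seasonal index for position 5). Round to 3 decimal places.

-7.400

Season position 5 occurs at t = 5, 10, 15 (where T_t is defined).
t=5: T_5 = 137.80000; y_5 − T_5 = 130 − 137.80000 = -7.80000
t=10: T_10 = 159.00000; y_10 − T_10 = 152 − 159.00000 = -7.00000
t=15: T_15 = 180.40000; y_15 − T_15 = 173 − 180.40000 = -7.40000
Mean deviation: (-7.80000 + -7.00000 + -7.40000) / 3 = -7.400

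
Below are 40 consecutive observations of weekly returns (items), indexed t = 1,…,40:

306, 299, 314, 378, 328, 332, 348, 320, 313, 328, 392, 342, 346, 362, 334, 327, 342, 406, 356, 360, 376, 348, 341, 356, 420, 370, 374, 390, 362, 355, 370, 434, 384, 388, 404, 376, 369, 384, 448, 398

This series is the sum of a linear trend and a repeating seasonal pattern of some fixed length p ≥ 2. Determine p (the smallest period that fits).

7

First differences y_{t+1} − y_t: -7, 15, 64, -50, 4, 16, -28, -7, 15, 64, -50, 4, 16, -28, -7, 15, …
The difference pattern repeats every 7 terms and not for any smaller step, so p = 7.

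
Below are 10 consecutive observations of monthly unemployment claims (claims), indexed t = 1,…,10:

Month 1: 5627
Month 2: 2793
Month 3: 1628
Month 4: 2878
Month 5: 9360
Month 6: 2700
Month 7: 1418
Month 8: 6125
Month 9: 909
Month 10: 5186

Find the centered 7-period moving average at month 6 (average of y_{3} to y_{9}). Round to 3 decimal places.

Sum of periods 3–9: 1628 + 2878 + 9360 + 2700 + 1418 + 6125 + 909 = 25018
Divide by 7: 25018 / 7 = 3574.000

3574.000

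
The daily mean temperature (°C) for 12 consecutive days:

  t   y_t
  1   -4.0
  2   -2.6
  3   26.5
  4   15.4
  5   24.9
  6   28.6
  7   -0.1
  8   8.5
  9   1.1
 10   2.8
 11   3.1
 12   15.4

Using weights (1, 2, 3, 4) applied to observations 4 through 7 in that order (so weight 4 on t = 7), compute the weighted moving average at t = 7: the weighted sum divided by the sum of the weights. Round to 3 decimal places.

15.060

Weighted sum: 1·15.4 + 2·24.9 + 3·28.6 + 4·-0.1 = 15.4 + 49.8 + 85.8 + -0.4 = 150.6
Weight total: 1 + 2 + 3 + 4 = 10
WMA = 150.6 / 10 = 15.060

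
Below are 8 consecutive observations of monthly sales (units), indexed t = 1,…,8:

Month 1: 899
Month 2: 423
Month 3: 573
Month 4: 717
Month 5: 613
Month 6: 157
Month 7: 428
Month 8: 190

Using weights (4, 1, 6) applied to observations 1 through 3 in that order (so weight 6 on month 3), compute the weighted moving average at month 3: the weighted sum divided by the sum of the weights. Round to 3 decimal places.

677.909

Weighted sum: 4·899 + 1·423 + 6·573 = 3596 + 423 + 3438 = 7457
Weight total: 4 + 1 + 6 = 11
WMA = 7457 / 11 = 677.909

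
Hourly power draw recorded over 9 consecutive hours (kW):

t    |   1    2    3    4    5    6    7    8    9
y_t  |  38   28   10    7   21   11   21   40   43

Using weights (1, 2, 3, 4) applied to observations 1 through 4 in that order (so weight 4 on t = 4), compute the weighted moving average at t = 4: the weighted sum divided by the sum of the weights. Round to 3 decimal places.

Weighted sum: 1·38 + 2·28 + 3·10 + 4·7 = 38 + 56 + 30 + 28 = 152
Weight total: 1 + 2 + 3 + 4 = 10
WMA = 152 / 10 = 15.200

15.200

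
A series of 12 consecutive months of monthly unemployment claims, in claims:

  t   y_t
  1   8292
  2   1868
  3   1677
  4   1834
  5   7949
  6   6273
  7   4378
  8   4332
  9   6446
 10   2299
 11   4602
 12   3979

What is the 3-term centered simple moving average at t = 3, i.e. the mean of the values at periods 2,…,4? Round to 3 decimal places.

Sum of periods 2–4: 1868 + 1677 + 1834 = 5379
Divide by 3: 5379 / 3 = 1793.000

1793.000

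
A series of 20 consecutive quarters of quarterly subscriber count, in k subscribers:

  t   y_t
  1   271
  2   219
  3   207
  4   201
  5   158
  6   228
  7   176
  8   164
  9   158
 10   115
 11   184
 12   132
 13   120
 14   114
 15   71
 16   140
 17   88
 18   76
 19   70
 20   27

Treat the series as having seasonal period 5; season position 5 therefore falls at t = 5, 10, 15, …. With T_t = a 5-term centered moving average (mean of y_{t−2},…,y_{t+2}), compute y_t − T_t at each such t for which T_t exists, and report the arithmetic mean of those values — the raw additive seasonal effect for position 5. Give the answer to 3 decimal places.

Season position 5 occurs at t = 5, 10, 15 (where T_t is defined).
t=5: T_5 = 194.00000; y_5 − T_5 = 158 − 194.00000 = -36.00000
t=10: T_10 = 150.60000; y_10 − T_10 = 115 − 150.60000 = -35.60000
t=15: T_15 = 106.60000; y_15 − T_15 = 71 − 106.60000 = -35.60000
Mean deviation: (-36.00000 + -35.60000 + -35.60000) / 3 = -35.733

-35.733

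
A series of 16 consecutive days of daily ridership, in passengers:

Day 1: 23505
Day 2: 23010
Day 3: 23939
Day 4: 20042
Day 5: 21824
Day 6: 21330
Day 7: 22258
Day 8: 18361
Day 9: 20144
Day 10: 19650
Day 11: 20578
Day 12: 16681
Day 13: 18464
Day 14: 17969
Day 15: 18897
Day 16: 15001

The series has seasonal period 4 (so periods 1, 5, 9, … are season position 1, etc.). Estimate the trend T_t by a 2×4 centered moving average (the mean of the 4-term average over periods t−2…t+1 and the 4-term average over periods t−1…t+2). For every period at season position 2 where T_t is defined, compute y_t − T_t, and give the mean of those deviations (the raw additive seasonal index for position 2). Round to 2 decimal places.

Season position 2 occurs at t = 6, 10, 14 (where T_t is defined).
t=6: T_6 = 21153.3750; y_6 − T_6 = 21330 − 21153.3750 = 176.6250
t=10: T_10 = 19473.2500; y_10 − T_10 = 19650 − 19473.2500 = 176.7500
t=14: T_14 = 17792.7500; y_14 − T_14 = 17969 − 17792.7500 = 176.2500
Mean deviation: (176.6250 + 176.7500 + 176.2500) / 3 = 176.54

176.54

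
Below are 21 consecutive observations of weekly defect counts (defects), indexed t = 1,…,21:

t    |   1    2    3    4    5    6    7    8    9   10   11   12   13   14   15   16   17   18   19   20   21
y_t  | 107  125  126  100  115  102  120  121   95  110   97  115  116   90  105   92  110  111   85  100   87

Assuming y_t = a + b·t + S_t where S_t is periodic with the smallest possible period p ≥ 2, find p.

First differences y_{t+1} − y_t: 18, 1, -26, 15, -13, 18, 1, -26, 15, -13, 18, 1, …
The difference pattern repeats every 5 terms and not for any smaller step, so p = 5.

5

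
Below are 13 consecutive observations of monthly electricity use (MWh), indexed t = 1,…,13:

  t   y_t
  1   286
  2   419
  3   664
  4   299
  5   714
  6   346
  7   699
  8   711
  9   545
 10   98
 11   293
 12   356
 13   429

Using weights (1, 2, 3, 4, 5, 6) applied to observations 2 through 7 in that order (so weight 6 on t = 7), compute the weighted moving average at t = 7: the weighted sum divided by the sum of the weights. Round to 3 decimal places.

Weighted sum: 1·419 + 2·664 + 3·299 + 4·714 + 5·346 + 6·699 = 419 + 1328 + 897 + 2856 + 1730 + 4194 = 11424
Weight total: 1 + 2 + 3 + 4 + 5 + 6 = 21
WMA = 11424 / 21 = 544.000

544.000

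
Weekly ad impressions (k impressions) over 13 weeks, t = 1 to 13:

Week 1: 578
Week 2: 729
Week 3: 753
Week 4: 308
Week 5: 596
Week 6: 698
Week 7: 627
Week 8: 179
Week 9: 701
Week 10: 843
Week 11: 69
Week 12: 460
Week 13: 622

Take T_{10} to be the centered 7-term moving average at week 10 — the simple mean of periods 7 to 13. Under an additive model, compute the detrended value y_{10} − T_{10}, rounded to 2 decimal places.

342.86

Trend T_10 = (627 + 179 + 701 + 843 + 69 + 460 + 622) / 7 = 3501/7 = 500.1429
Detrended value: 843 − 500.1429 = 342.86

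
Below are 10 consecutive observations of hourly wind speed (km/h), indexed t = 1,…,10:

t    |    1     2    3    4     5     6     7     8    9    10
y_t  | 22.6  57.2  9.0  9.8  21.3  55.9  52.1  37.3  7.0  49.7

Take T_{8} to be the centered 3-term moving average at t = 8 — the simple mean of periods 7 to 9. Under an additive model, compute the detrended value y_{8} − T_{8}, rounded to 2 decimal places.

Trend T_8 = (52.1 + 37.3 + 7.0) / 3 = 96.4/3 = 32.1333
Detrended value: 37.3 − 32.1333 = 5.17

5.17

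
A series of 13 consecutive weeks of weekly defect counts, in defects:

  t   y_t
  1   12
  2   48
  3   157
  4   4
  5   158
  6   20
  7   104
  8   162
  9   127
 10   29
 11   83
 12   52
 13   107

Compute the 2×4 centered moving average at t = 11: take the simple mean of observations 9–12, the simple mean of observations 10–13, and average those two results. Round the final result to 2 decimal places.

70.25

Sum over 9–12: 127 + 29 + 83 + 52 = 291
Sum over 10–13: 29 + 83 + 52 + 107 = 271
CMA at t=11 = (291 + 271) / (2·4) = 562 / 8 = 70.25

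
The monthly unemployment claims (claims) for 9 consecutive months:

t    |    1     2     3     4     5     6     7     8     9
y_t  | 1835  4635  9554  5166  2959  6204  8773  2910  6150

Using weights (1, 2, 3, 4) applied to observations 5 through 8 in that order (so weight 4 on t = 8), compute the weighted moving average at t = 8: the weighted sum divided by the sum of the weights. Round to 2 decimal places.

Weighted sum: 1·2959 + 2·6204 + 3·8773 + 4·2910 = 2959 + 12408 + 26319 + 11640 = 53326
Weight total: 1 + 2 + 3 + 4 = 10
WMA = 53326 / 10 = 5332.60

5332.60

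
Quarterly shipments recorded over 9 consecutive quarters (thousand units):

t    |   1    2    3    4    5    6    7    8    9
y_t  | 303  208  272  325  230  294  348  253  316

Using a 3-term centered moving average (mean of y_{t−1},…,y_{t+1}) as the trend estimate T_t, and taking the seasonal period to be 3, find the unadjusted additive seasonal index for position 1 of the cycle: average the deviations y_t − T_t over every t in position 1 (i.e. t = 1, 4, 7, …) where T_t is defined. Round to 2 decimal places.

Season position 1 occurs at t = 4, 7 (where T_t is defined).
t=4: T_4 = 275.6667; y_4 − T_4 = 325 − 275.6667 = 49.3333
t=7: T_7 = 298.3333; y_7 − T_7 = 348 − 298.3333 = 49.6667
Mean deviation: (49.3333 + 49.6667) / 2 = 49.50

49.50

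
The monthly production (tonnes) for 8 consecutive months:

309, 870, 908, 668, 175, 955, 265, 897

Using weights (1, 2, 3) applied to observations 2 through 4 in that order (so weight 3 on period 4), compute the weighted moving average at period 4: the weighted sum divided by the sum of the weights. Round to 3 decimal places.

Weighted sum: 1·870 + 2·908 + 3·668 = 870 + 1816 + 2004 = 4690
Weight total: 1 + 2 + 3 = 6
WMA = 4690 / 6 = 781.667

781.667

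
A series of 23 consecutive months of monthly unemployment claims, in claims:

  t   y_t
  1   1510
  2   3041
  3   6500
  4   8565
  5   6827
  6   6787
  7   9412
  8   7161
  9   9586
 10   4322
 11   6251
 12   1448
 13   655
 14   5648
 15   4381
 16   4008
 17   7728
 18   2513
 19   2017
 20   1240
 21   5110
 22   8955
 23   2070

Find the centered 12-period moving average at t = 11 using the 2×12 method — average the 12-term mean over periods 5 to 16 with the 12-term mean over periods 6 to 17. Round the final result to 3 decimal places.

5578.042

Sum over 5–16: 6827 + 6787 + 9412 + 7161 + 9586 + 4322 + 6251 + 1448 + 655 + 5648 + 4381 + 4008 = 66486
Sum over 6–17: 6787 + 9412 + 7161 + 9586 + 4322 + 6251 + 1448 + 655 + 5648 + 4381 + 4008 + 7728 = 67387
CMA at t=11 = (66486 + 67387) / (2·12) = 133873 / 24 = 5578.042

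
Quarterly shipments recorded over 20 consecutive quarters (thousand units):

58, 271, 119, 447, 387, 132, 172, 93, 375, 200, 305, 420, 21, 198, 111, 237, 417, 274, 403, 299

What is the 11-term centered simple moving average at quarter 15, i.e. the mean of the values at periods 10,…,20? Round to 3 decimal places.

Sum of periods 10–20: 200 + 305 + 420 + 21 + 198 + 111 + 237 + 417 + 274 + 403 + 299 = 2885
Divide by 11: 2885 / 11 = 262.273

262.273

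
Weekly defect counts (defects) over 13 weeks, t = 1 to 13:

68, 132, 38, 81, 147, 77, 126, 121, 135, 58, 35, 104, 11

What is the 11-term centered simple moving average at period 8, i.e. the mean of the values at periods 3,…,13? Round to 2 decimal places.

84.82

Sum of periods 3–13: 38 + 81 + 147 + 77 + 126 + 121 + 135 + 58 + 35 + 104 + 11 = 933
Divide by 11: 933 / 11 = 84.82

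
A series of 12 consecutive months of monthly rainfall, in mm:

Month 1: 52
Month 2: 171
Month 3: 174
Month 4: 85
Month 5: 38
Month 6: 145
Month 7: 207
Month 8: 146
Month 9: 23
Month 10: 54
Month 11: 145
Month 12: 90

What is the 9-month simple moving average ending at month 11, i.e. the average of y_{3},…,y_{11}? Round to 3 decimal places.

Sum of periods 3–11: 174 + 85 + 38 + 145 + 207 + 146 + 23 + 54 + 145 = 1017
Divide by 9: 1017 / 9 = 113.000

113.000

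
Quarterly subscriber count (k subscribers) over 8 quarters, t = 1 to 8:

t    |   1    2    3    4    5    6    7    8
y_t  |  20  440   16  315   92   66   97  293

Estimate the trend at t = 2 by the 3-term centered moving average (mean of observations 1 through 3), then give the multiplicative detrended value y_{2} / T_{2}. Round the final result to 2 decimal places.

Trend T_2 = (20 + 440 + 16) / 3 = 476/3 = 158.6667
Ratio to trend: 440 / 158.6667 = 2.77

2.77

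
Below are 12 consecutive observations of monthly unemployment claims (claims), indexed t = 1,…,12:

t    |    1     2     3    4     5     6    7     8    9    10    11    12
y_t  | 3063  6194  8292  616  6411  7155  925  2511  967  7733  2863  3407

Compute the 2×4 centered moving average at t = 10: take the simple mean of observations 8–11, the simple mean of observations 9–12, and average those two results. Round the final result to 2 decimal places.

3630.50

Sum over 8–11: 2511 + 967 + 7733 + 2863 = 14074
Sum over 9–12: 967 + 7733 + 2863 + 3407 = 14970
CMA at t=10 = (14074 + 14970) / (2·4) = 29044 / 8 = 3630.50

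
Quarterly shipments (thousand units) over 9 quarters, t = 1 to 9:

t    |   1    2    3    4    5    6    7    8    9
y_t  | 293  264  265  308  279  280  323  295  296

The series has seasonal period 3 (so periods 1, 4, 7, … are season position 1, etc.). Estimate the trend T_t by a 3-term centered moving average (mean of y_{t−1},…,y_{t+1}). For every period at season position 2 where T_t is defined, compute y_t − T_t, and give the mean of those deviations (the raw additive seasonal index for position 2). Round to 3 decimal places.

-9.889

Season position 2 occurs at t = 2, 5, 8 (where T_t is defined).
t=2: T_2 = 274.00000; y_2 − T_2 = 264 − 274.00000 = -10.00000
t=5: T_5 = 289.00000; y_5 − T_5 = 279 − 289.00000 = -10.00000
t=8: T_8 = 304.66667; y_8 − T_8 = 295 − 304.66667 = -9.66667
Mean deviation: (-10.00000 + -10.00000 + -9.66667) / 3 = -9.889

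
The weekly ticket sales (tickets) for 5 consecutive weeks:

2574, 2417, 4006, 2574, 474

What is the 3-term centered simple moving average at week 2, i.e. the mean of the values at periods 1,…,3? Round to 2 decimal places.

2999.00

Sum of periods 1–3: 2574 + 2417 + 4006 = 8997
Divide by 3: 8997 / 3 = 2999.00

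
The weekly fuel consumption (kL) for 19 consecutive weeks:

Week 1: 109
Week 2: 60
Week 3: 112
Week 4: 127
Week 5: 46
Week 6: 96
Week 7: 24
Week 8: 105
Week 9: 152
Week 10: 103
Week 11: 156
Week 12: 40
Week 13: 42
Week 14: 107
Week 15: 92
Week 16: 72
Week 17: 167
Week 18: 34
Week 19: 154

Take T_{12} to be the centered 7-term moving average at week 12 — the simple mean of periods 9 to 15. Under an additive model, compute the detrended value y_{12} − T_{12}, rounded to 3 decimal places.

-58.857

Trend T_12 = (152 + 103 + 156 + 40 + 42 + 107 + 92) / 7 = 692/7 = 98.85714
Detrended value: 40 − 98.85714 = -58.857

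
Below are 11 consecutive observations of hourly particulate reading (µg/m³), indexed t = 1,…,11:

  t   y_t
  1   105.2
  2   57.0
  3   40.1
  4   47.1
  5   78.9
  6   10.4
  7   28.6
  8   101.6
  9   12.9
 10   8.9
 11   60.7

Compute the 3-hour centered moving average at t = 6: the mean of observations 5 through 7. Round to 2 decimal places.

39.30

Sum of periods 5–7: 78.9 + 10.4 + 28.6 = 117.9
Divide by 3: 117.9 / 3 = 39.30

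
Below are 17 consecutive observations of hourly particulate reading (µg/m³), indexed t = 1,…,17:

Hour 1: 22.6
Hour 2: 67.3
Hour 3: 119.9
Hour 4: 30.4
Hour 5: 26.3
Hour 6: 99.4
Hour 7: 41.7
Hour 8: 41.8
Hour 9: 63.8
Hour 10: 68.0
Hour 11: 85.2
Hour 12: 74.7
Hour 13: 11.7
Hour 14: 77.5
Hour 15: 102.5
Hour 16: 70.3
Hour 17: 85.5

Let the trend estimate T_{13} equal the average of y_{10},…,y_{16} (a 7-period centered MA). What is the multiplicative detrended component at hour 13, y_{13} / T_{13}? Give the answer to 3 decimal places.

Trend T_13 = (68.0 + 85.2 + 74.7 + 11.7 + 77.5 + 102.5 + 70.3) / 7 = 489.9/7 = 69.98571
Ratio to trend: 11.7 / 69.98571 = 0.167

0.167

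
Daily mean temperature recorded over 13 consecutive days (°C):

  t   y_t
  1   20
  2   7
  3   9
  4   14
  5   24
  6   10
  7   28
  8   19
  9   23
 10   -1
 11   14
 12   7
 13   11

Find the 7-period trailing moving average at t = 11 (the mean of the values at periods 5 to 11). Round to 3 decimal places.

16.714

Sum of periods 5–11: 24 + 10 + 28 + 19 + 23 + (-1) + 14 = 117
Divide by 7: 117 / 7 = 16.714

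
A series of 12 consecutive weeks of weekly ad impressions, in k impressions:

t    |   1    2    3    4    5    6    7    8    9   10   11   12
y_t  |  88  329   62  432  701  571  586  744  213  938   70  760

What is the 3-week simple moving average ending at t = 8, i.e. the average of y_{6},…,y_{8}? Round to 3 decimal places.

Sum of periods 6–8: 571 + 586 + 744 = 1901
Divide by 3: 1901 / 3 = 633.667

633.667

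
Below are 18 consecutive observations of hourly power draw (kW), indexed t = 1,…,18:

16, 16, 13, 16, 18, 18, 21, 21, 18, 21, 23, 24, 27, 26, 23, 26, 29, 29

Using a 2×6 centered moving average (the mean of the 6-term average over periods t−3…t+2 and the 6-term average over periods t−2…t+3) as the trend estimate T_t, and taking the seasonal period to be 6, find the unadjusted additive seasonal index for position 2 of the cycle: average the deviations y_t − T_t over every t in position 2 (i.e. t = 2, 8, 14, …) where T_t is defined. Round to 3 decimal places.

0.875

Season position 2 occurs at t = 8, 14 (where T_t is defined).
t=8: T_8 = 19.91667; y_8 − T_8 = 21 − 19.91667 = 1.08333
t=14: T_14 = 25.33333; y_14 − T_14 = 26 − 25.33333 = 0.66667
Mean deviation: (1.08333 + 0.66667) / 2 = 0.875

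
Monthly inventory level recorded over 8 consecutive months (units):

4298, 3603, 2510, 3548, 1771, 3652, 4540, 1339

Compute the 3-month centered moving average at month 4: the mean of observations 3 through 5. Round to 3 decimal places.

Sum of periods 3–5: 2510 + 3548 + 1771 = 7829
Divide by 3: 7829 / 3 = 2609.667

2609.667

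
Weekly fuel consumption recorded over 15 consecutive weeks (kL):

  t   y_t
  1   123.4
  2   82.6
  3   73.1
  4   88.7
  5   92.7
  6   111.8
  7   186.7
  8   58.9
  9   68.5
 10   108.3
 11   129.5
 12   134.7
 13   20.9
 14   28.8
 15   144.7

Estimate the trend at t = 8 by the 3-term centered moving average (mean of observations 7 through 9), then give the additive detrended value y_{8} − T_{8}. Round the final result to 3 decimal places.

-45.800

Trend T_8 = (186.7 + 58.9 + 68.5) / 3 = 314.1/3 = 104.70000
Detrended value: 58.9 − 104.70000 = -45.800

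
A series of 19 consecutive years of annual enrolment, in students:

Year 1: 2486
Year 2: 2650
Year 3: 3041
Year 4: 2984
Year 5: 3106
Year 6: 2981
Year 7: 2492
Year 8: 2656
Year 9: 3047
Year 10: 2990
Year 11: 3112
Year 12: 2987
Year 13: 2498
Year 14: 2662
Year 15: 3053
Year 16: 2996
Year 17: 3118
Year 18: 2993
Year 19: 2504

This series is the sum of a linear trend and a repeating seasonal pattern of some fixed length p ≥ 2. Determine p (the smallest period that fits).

6

First differences y_{t+1} − y_t: 164, 391, -57, 122, -125, -489, 164, 391, -57, 122, -125, -489, 164, 391, …
The difference pattern repeats every 6 terms and not for any smaller step, so p = 6.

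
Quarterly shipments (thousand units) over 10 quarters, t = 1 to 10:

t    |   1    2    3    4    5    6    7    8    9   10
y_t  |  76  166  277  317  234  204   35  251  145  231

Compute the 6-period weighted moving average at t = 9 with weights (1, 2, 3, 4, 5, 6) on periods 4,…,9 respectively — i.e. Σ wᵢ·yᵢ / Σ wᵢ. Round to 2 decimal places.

174.38

Weighted sum: 1·317 + 2·234 + 3·204 + 4·35 + 5·251 + 6·145 = 317 + 468 + 612 + 140 + 1255 + 870 = 3662
Weight total: 1 + 2 + 3 + 4 + 5 + 6 = 21
WMA = 3662 / 21 = 174.38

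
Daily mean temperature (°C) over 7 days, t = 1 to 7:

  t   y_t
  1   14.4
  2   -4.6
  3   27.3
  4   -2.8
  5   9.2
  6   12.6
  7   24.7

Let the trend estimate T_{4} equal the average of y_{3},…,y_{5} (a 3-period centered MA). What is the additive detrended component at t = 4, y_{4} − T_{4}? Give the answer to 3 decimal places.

-14.033

Trend T_4 = (27.3 + (-2.8) + 9.2) / 3 = 33.7/3 = 11.23333
Detrended value: -2.8 − 11.23333 = -14.033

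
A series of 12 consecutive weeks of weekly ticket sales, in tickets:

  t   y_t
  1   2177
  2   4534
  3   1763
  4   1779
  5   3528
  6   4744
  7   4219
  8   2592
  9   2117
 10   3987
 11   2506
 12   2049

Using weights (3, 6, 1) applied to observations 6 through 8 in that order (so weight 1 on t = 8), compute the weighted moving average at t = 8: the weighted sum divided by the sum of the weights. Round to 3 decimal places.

Weighted sum: 3·4744 + 6·4219 + 1·2592 = 14232 + 25314 + 2592 = 42138
Weight total: 3 + 6 + 1 = 10
WMA = 42138 / 10 = 4213.800

4213.800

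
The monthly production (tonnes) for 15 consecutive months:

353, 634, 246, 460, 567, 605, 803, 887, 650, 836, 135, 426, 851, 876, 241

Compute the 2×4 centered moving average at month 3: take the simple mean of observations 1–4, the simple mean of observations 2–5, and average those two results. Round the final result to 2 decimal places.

450.00

Sum over 1–4: 353 + 634 + 246 + 460 = 1693
Sum over 2–5: 634 + 246 + 460 + 567 = 1907
CMA at t=3 = (1693 + 1907) / (2·4) = 3600 / 8 = 450.00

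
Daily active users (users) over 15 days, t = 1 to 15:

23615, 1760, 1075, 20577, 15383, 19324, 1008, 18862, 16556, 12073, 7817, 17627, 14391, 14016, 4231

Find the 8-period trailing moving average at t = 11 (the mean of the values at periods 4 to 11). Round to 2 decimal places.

Sum of periods 4–11: 20577 + 15383 + 19324 + 1008 + 18862 + 16556 + 12073 + 7817 = 111600
Divide by 8: 111600 / 8 = 13950.00

13950.00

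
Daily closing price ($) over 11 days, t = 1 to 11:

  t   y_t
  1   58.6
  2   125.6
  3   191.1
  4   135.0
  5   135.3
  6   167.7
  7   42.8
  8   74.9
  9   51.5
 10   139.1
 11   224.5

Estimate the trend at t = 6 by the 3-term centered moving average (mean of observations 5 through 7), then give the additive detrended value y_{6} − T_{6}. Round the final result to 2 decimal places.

Trend T_6 = (135.3 + 167.7 + 42.8) / 3 = 345.8/3 = 115.2667
Detrended value: 167.7 − 115.2667 = 52.43

52.43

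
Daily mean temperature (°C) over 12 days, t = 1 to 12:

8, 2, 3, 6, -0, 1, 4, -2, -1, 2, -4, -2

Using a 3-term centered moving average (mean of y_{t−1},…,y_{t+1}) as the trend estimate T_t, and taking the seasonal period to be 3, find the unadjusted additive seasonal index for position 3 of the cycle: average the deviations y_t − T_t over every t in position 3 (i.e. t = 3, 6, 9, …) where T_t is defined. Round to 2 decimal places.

Season position 3 occurs at t = 3, 6, 9 (where T_t is defined).
t=3: T_3 = 3.6667; y_3 − T_3 = 3 − 3.6667 = -0.6667
t=6: T_6 = 1.6667; y_6 − T_6 = 1 − 1.6667 = -0.6667
t=9: T_9 = -0.3333; y_9 − T_9 = -1 − -0.3333 = -0.6667
Mean deviation: (-0.6667 + -0.6667 + -0.6667) / 3 = -0.67

-0.67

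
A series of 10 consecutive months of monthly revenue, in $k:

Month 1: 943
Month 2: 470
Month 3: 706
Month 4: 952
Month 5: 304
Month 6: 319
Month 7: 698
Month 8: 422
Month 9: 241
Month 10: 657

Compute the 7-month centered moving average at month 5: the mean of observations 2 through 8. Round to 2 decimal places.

553.00

Sum of periods 2–8: 470 + 706 + 952 + 304 + 319 + 698 + 422 = 3871
Divide by 7: 3871 / 7 = 553.00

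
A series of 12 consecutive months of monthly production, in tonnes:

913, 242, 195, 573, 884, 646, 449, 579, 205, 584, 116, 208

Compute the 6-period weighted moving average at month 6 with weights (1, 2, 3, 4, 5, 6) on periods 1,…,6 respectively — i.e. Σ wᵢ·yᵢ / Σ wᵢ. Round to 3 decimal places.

Weighted sum: 1·913 + 2·242 + 3·195 + 4·573 + 5·884 + 6·646 = 913 + 484 + 585 + 2292 + 4420 + 3876 = 12570
Weight total: 1 + 2 + 3 + 4 + 5 + 6 = 21
WMA = 12570 / 21 = 598.571

598.571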